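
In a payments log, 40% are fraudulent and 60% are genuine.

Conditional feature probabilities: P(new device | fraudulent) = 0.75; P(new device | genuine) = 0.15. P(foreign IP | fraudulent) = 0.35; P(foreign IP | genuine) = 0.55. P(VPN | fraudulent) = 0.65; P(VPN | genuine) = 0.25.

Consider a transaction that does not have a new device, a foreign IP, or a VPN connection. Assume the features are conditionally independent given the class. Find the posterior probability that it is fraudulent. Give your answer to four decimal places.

0.1167

fraudulent: 0.4 × (1−0.75) × (1−0.35) × (1−0.65) = 0.02275
genuine: 0.6 × (1−0.15) × (1−0.55) × (1−0.25) = 0.172125
P(fraudulent | x) = 0.02275 / 0.194875 ≈ 0.1167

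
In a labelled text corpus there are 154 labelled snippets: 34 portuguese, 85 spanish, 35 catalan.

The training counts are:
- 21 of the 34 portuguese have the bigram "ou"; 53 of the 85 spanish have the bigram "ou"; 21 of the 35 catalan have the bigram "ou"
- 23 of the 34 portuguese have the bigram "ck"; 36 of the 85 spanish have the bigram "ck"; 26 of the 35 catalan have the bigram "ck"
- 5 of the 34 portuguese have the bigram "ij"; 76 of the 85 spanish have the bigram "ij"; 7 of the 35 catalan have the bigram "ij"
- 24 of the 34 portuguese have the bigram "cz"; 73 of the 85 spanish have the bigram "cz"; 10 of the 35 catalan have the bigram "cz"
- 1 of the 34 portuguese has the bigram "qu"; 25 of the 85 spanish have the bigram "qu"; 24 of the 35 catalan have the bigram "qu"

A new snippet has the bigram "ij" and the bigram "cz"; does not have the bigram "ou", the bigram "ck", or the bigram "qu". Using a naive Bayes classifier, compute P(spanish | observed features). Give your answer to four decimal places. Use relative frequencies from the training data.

0.9534

portuguese: (34/154) × (13/34) × (11/34) × (5/34) × (24/34) × (33/34) ≈ 0.00275166
spanish: (85/154) × (32/85) × (49/85) × (76/85) × (73/85) × (60/85) ≈ 0.0649288
catalan: (35/154) × (14/35) × (9/35) × (7/35) × (10/35) × (11/35) ≈ 0.000419825
P(spanish | x) = 0.0649288 / 0.068100285 ≈ 0.9534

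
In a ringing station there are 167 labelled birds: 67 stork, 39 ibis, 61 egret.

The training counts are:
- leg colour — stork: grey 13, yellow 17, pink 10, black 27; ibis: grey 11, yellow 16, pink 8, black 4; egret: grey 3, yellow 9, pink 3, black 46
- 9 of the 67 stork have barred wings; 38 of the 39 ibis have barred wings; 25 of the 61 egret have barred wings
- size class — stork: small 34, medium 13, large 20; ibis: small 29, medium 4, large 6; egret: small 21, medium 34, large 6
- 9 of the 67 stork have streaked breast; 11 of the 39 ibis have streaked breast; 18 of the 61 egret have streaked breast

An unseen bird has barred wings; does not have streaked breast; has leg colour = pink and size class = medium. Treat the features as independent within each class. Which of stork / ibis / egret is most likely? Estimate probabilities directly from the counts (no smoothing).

stork: (67/167) × (10/67) × (9/67) × (13/67) × (58/67) ≈ 0.00135105
ibis: (39/167) × (8/39) × (38/39) × (4/39) × (28/39) ≈ 0.00343701
egret: (61/167) × (3/61) × (25/61) × (34/61) × (43/61) ≈ 0.0028927
Highest score → ibis.

ibis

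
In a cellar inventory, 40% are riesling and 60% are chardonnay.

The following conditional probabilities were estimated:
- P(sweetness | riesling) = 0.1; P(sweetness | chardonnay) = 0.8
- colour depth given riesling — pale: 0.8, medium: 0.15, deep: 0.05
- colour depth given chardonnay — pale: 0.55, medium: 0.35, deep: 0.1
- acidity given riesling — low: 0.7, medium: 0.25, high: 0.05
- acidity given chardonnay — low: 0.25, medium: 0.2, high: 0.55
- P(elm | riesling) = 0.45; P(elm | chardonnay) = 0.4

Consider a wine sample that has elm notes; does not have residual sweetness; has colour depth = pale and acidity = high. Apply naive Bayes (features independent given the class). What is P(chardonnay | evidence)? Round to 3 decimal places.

riesling: 0.4 × (1−0.1) × 0.8 × 0.05 × 0.45 = 0.00648
chardonnay: 0.6 × (1−0.8) × 0.55 × 0.55 × 0.4 = 0.01452
P(chardonnay | x) = 0.01452 / 0.021 ≈ 0.691

0.691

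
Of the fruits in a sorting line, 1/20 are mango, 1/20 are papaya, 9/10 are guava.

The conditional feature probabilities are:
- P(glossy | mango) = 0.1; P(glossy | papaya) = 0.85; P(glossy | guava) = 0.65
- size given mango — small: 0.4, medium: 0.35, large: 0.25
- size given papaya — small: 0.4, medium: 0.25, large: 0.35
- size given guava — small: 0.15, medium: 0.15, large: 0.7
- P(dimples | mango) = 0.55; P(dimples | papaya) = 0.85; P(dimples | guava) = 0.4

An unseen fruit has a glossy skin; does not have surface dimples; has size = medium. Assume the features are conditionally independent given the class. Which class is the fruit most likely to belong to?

mango: 0.05 × 0.1 × 0.35 × (1−0.55) = 0.0007875
papaya: 0.05 × 0.85 × 0.25 × (1−0.85) = 0.00159375
guava: 0.9 × 0.65 × 0.15 × (1−0.4) = 0.05265
Highest score → guava.

guava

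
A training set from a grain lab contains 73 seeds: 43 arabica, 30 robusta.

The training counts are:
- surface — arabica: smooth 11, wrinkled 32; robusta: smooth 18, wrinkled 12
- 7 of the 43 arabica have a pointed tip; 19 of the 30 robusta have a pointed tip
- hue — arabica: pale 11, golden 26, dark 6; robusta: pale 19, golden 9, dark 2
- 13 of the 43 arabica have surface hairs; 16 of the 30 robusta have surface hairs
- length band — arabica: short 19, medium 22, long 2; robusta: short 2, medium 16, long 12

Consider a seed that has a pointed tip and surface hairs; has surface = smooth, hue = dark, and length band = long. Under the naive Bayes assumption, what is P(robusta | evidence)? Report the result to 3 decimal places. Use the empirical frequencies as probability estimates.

0.979

arabica: (43/73) × (11/43) × (7/43) × (6/43) × (13/43) × (2/43) ≈ 0.0000481303
robusta: (30/73) × (18/30) × (19/30) × (2/30) × (16/30) × (12/30) ≈ 0.002221
P(robusta | x) = 0.002221 / 0.0022691303 ≈ 0.979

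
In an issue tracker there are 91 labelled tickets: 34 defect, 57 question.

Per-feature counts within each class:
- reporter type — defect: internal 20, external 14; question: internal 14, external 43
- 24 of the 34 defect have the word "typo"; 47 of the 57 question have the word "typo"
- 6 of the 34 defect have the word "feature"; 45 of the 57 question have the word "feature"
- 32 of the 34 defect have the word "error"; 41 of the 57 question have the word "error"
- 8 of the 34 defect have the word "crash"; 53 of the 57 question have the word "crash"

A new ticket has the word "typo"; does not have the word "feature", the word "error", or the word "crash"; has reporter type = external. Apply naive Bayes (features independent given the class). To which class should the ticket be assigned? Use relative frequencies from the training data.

defect

defect: (34/91) × (14/34) × (24/34) × (28/34) × (2/34) × (26/34) ≈ 0.00402294
question: (57/91) × (43/57) × (47/57) × (12/57) × (16/57) × (4/57) ≈ 0.0016158
Highest score → defect.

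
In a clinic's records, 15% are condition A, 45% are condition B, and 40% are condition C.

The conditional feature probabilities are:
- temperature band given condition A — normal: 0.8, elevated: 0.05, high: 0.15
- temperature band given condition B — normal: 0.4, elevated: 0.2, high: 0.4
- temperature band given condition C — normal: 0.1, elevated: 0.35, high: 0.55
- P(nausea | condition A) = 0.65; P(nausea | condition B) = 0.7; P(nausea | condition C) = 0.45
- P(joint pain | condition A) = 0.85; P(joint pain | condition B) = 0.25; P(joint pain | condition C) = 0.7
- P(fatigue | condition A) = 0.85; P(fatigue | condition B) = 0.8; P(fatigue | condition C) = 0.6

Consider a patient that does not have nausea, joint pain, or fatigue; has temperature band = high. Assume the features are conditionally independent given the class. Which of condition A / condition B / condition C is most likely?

condition A: 0.15 × 0.15 × (1−0.65) × (1−0.85) × (1−0.85) = 0.0001771875
condition B: 0.45 × 0.4 × (1−0.7) × (1−0.25) × (1−0.8) = 0.0081
condition C: 0.4 × 0.55 × (1−0.45) × (1−0.7) × (1−0.6) = 0.01452
Highest score → condition C.

condition C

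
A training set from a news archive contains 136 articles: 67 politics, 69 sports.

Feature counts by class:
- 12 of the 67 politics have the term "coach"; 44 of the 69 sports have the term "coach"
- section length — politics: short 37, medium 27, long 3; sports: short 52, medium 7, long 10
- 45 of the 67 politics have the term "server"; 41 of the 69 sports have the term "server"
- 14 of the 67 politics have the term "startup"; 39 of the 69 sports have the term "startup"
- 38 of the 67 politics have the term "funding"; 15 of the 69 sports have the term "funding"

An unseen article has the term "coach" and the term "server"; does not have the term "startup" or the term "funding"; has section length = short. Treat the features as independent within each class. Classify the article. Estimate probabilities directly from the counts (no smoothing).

sports

politics: (67/136) × (12/67) × (37/67) × (45/67) × (53/67) × (29/67) ≈ 0.0112055
sports: (69/136) × (44/69) × (52/69) × (41/69) × (30/69) × (54/69) ≈ 0.0492969
Highest score → sports.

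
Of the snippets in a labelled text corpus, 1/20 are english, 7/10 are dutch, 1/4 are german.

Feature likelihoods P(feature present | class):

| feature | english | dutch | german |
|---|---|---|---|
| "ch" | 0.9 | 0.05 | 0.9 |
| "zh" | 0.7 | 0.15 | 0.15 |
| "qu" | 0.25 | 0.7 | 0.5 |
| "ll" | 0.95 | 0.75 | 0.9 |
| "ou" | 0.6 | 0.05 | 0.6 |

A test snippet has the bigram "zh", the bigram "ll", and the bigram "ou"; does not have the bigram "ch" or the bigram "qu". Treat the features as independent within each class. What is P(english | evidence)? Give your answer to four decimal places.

0.4121

english: 0.05 × (1−0.9) × 0.7 × (1−0.25) × 0.95 × 0.6 = 0.00149625
dutch: 0.7 × (1−0.05) × 0.15 × (1−0.7) × 0.75 × 0.05 = 0.0011221875
german: 0.25 × (1−0.9) × 0.15 × (1−0.5) × 0.9 × 0.6 = 0.0010125
P(english | x) = 0.00149625 / 0.0036309375 ≈ 0.4121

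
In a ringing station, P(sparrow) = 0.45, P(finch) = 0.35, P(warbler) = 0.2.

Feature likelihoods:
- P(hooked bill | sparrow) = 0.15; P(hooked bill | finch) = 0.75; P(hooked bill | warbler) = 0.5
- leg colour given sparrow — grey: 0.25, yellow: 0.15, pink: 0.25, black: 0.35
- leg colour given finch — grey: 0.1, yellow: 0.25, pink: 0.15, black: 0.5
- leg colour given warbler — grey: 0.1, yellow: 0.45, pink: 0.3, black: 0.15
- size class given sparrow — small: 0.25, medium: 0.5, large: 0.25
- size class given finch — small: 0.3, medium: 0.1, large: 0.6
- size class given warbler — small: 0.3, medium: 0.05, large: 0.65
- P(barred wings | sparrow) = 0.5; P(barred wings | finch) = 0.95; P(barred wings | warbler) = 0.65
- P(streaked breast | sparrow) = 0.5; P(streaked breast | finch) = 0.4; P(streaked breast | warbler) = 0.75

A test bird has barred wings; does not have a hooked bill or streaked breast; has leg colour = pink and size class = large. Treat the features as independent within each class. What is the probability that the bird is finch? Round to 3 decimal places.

0.329

sparrow: 0.45 × (1−0.15) × 0.25 × 0.25 × 0.5 × (1−0.5) = 0.0059765625
finch: 0.35 × (1−0.75) × 0.15 × 0.6 × 0.95 × (1−0.4) = 0.00448875
warbler: 0.2 × (1−0.5) × 0.3 × 0.65 × 0.65 × (1−0.75) = 0.00316875
P(finch | x) = 0.00448875 / 0.0136340625 ≈ 0.329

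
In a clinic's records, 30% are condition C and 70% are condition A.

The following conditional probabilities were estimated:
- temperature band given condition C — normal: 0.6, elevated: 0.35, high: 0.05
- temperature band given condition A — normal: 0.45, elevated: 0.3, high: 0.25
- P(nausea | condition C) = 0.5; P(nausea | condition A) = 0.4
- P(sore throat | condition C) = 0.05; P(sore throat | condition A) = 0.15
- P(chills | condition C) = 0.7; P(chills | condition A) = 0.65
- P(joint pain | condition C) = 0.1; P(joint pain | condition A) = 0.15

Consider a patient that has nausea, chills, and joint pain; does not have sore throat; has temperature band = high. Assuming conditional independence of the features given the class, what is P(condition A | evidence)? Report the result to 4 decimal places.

0.9208

condition C: 0.3 × 0.05 × 0.5 × (1−0.05) × 0.7 × 0.1 = 0.00049875
condition A: 0.7 × 0.25 × 0.4 × (1−0.15) × 0.65 × 0.15 = 0.00580125
P(condition A | x) = 0.00580125 / 0.0063 ≈ 0.9208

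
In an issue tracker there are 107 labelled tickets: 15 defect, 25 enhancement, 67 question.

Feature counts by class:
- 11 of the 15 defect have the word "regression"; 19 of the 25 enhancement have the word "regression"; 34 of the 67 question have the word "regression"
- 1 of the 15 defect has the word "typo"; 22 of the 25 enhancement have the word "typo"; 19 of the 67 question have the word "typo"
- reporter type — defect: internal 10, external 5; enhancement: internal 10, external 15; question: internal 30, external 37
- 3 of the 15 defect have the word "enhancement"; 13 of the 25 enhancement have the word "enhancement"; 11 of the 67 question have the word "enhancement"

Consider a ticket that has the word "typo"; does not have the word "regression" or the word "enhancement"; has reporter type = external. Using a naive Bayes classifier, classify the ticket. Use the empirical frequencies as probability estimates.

defect: (15/107) × (4/15) × (1/15) × (5/15) × (12/15) ≈ 0.00066459
enhancement: (25/107) × (6/25) × (22/25) × (15/25) × (12/25) ≈ 0.0142116
question: (67/107) × (33/67) × (19/67) × (37/67) × (56/67) ≈ 0.0403691
Highest score → question.

question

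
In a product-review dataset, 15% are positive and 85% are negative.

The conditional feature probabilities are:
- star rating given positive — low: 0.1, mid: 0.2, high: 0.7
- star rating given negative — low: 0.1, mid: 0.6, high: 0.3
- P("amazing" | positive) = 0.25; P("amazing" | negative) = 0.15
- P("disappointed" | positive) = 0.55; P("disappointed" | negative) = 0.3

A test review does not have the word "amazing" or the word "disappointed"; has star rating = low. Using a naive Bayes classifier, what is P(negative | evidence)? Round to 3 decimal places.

0.909

positive: 0.15 × 0.1 × (1−0.25) × (1−0.55) = 0.0050625
negative: 0.85 × 0.1 × (1−0.15) × (1−0.3) = 0.050575
P(negative | x) = 0.050575 / 0.0556375 ≈ 0.909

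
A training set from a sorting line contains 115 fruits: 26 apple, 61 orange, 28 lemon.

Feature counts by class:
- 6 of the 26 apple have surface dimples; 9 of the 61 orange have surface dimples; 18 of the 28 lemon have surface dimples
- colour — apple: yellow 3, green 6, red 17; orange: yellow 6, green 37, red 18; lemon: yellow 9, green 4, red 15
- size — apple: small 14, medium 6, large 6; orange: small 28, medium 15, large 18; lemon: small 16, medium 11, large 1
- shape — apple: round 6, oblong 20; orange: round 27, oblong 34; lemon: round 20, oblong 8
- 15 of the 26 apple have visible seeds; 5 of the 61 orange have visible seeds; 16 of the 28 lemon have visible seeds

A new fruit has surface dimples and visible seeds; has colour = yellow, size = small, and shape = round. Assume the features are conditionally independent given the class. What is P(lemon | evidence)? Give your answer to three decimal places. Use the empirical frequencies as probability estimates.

apple: (26/115) × (6/26) × (3/26) × (14/26) × (6/26) × (15/26) ≈ 0.000431571
orange: (61/115) × (9/61) × (6/61) × (28/61) × (27/61) × (5/61) ≈ 0.000128194
lemon: (28/115) × (18/28) × (9/28) × (16/28) × (20/28) × (16/28) ≈ 0.0117342
P(lemon | x) = 0.0117342 / 0.012293965 ≈ 0.954

0.954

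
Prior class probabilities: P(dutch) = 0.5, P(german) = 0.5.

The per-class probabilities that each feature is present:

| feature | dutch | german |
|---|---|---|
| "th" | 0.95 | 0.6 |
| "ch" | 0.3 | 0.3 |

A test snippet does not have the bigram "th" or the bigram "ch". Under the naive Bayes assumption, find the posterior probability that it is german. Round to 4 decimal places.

dutch: 0.5 × (1−0.95) × (1−0.3) = 0.0175
german: 0.5 × (1−0.6) × (1−0.3) = 0.14
P(german | x) = 0.14 / 0.1575 ≈ 0.8889

0.8889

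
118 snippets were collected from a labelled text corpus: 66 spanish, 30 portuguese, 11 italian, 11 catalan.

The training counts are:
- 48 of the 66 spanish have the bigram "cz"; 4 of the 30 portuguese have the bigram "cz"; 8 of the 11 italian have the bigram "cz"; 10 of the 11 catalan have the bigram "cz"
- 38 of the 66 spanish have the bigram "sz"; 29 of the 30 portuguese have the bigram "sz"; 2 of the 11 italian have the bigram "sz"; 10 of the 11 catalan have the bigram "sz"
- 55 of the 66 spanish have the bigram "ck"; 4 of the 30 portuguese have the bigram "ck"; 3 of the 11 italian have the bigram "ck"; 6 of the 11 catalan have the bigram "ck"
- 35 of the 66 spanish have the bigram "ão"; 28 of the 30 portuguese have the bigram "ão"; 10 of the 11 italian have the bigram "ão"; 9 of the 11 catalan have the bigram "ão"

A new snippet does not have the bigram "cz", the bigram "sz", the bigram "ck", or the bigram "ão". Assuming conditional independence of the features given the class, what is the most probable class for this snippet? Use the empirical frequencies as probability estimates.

spanish: (66/118) × (18/66) × (28/66) × (11/66) × (31/66) ≈ 0.00506607
portuguese: (30/118) × (26/30) × (1/30) × (26/30) × (2/30) ≈ 0.000424357
italian: (11/118) × (3/11) × (9/11) × (8/11) × (1/11) ≈ 0.00137529
catalan: (11/118) × (1/11) × (1/11) × (5/11) × (2/11) ≈ 0.0000636707
Highest score → spanish.

spanish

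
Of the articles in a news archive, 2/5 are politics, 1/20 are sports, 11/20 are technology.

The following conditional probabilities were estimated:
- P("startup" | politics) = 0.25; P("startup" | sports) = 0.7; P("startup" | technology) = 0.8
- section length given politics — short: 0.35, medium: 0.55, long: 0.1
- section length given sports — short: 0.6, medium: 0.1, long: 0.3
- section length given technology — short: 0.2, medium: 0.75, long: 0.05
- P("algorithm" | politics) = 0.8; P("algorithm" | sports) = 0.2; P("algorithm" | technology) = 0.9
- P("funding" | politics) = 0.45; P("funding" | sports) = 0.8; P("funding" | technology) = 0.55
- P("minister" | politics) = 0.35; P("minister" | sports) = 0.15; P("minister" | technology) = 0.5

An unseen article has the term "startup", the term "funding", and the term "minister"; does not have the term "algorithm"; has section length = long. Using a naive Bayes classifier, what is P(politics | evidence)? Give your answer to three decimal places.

0.163

politics: 0.4 × 0.25 × 0.1 × (1−0.8) × 0.45 × 0.35 = 0.000315
sports: 0.05 × 0.7 × 0.3 × (1−0.2) × 0.8 × 0.15 = 0.001008
technology: 0.55 × 0.8 × 0.05 × (1−0.9) × 0.55 × 0.5 = 0.000605
P(politics | x) = 0.000315 / 0.001928 ≈ 0.163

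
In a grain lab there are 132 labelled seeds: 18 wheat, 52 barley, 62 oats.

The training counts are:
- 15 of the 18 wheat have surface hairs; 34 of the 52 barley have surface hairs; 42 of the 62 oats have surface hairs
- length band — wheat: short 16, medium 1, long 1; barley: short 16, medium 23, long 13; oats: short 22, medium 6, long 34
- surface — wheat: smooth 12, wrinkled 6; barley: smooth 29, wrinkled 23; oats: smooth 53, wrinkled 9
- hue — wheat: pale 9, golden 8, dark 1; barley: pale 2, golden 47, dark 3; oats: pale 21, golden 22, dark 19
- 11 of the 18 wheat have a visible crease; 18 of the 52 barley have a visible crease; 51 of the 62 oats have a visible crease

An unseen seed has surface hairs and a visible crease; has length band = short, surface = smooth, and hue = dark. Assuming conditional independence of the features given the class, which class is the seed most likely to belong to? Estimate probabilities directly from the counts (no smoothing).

oats

wheat: (18/132) × (15/18) × (16/18) × (12/18) × (1/18) × (11/18) ≈ 0.00228624
barley: (52/132) × (34/52) × (16/52) × (29/52) × (3/52) × (18/52) ≈ 0.00088268
oats: (62/132) × (42/62) × (22/62) × (53/62) × (19/62) × (51/62) ≈ 0.0243294
Highest score → oats.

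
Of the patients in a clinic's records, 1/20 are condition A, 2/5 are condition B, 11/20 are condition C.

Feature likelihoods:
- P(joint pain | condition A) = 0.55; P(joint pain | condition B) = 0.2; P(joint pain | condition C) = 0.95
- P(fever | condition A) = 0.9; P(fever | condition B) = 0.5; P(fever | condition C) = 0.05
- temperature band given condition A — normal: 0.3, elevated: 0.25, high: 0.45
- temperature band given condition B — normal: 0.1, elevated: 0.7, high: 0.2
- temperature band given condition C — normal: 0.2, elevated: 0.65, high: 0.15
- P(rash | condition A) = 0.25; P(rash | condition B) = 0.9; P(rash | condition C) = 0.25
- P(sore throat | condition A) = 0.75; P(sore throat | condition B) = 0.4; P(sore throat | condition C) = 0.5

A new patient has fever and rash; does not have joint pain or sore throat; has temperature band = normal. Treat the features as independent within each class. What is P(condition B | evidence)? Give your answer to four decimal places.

condition A: 0.05 × (1−0.55) × 0.9 × 0.3 × 0.25 × (1−0.75) = 0.0003796875
condition B: 0.4 × (1−0.2) × 0.5 × 0.1 × 0.9 × (1−0.4) = 0.00864
condition C: 0.55 × (1−0.95) × 0.05 × 0.2 × 0.25 × (1−0.5) = 0.000034375
P(condition B | x) = 0.00864 / 0.0090540625 ≈ 0.9543

0.9543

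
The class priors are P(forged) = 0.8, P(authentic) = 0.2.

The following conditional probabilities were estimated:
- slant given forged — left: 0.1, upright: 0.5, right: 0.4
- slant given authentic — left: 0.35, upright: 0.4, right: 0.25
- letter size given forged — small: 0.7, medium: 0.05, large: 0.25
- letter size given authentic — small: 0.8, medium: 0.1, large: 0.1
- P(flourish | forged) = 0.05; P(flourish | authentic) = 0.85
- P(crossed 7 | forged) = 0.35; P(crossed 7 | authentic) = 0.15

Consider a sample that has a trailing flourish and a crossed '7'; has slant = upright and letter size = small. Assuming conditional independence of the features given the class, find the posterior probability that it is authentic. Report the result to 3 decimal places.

0.625

forged: 0.8 × 0.5 × 0.7 × 0.05 × 0.35 = 0.0049
authentic: 0.2 × 0.4 × 0.8 × 0.85 × 0.15 = 0.00816
P(authentic | x) = 0.00816 / 0.01306 ≈ 0.625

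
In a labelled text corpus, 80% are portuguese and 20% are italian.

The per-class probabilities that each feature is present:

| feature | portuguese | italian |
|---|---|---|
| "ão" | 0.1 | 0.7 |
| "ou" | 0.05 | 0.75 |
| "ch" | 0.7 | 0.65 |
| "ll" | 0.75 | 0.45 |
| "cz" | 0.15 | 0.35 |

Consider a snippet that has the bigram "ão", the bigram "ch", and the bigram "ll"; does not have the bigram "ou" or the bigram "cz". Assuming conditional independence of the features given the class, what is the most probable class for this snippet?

portuguese

portuguese: 0.8 × 0.1 × (1−0.05) × 0.7 × 0.75 × (1−0.15) = 0.033915
italian: 0.2 × 0.7 × (1−0.75) × 0.65 × 0.45 × (1−0.35) = 0.006654375
Highest score → portuguese.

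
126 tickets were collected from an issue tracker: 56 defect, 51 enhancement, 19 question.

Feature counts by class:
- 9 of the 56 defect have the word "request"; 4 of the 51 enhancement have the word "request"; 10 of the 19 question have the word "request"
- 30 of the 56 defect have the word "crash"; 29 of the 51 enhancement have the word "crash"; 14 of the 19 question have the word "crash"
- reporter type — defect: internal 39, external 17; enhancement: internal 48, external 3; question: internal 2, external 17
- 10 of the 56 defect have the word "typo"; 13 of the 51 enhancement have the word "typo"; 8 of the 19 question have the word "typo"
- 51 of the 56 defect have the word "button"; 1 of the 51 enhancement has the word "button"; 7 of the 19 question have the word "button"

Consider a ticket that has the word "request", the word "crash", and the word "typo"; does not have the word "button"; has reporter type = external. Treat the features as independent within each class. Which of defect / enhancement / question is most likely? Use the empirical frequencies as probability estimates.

defect: (56/126) × (9/56) × (30/56) × (17/56) × (10/56) × (5/56) ≈ 0.000185208
enhancement: (51/126) × (4/51) × (29/51) × (3/51) × (13/51) × (50/51) ≈ 0.000265364
question: (19/126) × (10/19) × (14/19) × (17/19) × (8/19) × (12/19) ≈ 0.0139144
Highest score → question.

question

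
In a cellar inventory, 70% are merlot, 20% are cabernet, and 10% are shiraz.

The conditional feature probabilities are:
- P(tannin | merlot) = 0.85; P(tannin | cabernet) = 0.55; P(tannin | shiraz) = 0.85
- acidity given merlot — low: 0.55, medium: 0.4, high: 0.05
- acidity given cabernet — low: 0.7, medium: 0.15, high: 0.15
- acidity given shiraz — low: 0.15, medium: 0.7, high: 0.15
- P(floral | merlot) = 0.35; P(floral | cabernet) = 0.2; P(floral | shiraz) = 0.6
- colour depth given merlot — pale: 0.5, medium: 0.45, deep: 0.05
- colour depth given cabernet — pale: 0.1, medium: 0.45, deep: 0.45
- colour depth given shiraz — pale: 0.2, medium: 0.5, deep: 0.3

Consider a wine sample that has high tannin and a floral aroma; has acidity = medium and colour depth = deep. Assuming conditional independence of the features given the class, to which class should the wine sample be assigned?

merlot: 0.7 × 0.85 × 0.4 × 0.35 × 0.05 = 0.004165
cabernet: 0.2 × 0.55 × 0.15 × 0.2 × 0.45 = 0.001485
shiraz: 0.1 × 0.85 × 0.7 × 0.6 × 0.3 = 0.01071
Highest score → shiraz.

shiraz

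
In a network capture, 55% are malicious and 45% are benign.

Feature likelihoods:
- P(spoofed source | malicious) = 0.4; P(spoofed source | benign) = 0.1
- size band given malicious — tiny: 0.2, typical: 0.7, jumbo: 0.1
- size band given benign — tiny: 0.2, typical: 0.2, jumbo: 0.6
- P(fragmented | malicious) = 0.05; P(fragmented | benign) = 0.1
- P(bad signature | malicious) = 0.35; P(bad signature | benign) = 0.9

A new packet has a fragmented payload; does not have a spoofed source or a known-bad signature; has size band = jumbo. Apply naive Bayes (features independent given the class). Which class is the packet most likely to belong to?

benign

malicious: 0.55 × (1−0.4) × 0.1 × 0.05 × (1−0.35) = 0.0010725
benign: 0.45 × (1−0.1) × 0.6 × 0.1 × (1−0.9) = 0.00243
Highest score → benign.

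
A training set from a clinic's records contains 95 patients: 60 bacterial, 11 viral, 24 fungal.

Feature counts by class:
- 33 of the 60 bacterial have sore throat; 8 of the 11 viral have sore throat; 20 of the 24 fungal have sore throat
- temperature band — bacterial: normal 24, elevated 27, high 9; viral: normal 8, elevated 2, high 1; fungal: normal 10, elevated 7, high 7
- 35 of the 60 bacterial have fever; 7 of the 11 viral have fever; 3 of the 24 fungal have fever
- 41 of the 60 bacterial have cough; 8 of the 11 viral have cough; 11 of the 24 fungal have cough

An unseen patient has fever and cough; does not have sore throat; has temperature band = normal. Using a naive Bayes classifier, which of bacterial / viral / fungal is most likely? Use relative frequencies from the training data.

bacterial

bacterial: (60/95) × (27/60) × (24/60) × (35/60) × (41/60) ≈ 0.0453158
viral: (11/95) × (3/11) × (8/11) × (7/11) × (8/11) ≈ 0.0106291
fungal: (24/95) × (4/24) × (10/24) × (3/24) × (11/24) ≈ 0.00100512
Highest score → bacterial.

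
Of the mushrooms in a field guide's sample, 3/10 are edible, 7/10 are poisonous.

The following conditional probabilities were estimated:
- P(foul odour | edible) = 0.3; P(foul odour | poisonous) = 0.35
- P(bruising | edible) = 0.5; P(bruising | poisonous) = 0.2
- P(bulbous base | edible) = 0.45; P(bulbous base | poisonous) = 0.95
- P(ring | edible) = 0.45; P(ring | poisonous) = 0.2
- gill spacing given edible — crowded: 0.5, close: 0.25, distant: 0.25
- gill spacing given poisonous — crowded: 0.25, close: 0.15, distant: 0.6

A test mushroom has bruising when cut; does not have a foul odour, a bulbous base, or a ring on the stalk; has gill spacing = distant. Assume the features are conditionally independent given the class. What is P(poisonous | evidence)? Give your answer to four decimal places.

0.2157

edible: 0.3 × (1−0.3) × 0.5 × (1−0.45) × (1−0.45) × 0.25 = 0.007940625
poisonous: 0.7 × (1−0.35) × 0.2 × (1−0.95) × (1−0.2) × 0.6 = 0.002184
P(poisonous | x) = 0.002184 / 0.010124625 ≈ 0.2157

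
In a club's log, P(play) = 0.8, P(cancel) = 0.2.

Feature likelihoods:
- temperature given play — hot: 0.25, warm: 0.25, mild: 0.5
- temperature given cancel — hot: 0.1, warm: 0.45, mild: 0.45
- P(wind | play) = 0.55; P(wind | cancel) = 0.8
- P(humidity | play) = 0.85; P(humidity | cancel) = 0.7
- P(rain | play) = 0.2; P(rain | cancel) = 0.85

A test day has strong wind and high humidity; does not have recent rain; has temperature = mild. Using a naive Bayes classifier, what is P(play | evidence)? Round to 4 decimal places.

play: 0.8 × 0.5 × 0.55 × 0.85 × (1−0.2) = 0.1496
cancel: 0.2 × 0.45 × 0.8 × 0.7 × (1−0.85) = 0.00756
P(play | x) = 0.1496 / 0.15716 ≈ 0.9519

0.9519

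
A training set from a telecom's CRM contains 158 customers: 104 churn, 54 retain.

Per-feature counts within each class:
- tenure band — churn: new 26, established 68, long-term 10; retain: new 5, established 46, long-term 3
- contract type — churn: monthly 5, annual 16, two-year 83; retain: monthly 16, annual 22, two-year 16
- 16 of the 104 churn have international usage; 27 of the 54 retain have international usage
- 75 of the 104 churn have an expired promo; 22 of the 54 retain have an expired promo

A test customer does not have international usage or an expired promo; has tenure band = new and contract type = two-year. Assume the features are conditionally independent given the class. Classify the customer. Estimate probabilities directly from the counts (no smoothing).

churn

churn: (104/158) × (26/104) × (83/104) × (88/104) × (29/104) ≈ 0.0309867
retain: (54/158) × (5/54) × (16/54) × (27/54) × (32/54) ≈ 0.00277821
Highest score → churn.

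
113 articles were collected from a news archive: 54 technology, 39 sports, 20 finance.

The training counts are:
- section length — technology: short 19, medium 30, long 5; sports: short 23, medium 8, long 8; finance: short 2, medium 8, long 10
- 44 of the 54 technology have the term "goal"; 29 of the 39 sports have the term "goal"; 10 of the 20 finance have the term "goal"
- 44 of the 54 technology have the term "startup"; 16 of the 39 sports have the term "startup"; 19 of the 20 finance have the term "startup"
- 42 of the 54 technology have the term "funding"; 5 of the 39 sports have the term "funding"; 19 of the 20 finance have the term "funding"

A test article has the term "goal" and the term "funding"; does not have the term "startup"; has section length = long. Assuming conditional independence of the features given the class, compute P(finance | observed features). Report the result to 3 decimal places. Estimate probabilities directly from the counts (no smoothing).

0.186

technology: (54/113) × (5/54) × (44/54) × (10/54) × (42/54) ≈ 0.00519293
sports: (39/113) × (8/39) × (29/39) × (23/39) × (5/39) ≈ 0.00398028
finance: (20/113) × (10/20) × (10/20) × (1/20) × (19/20) ≈ 0.00210177
P(finance | x) = 0.00210177 / 0.01127498 ≈ 0.186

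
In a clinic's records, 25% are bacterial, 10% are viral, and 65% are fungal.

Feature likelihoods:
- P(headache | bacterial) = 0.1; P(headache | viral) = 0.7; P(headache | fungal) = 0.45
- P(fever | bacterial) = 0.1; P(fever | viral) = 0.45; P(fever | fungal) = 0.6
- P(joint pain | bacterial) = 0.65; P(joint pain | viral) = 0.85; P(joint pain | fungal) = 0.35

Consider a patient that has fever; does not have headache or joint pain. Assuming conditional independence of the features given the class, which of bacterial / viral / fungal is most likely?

bacterial: 0.25 × (1−0.1) × 0.1 × (1−0.65) = 0.007875
viral: 0.1 × (1−0.7) × 0.45 × (1−0.85) = 0.002025
fungal: 0.65 × (1−0.45) × 0.6 × (1−0.35) = 0.139425
Highest score → fungal.

fungal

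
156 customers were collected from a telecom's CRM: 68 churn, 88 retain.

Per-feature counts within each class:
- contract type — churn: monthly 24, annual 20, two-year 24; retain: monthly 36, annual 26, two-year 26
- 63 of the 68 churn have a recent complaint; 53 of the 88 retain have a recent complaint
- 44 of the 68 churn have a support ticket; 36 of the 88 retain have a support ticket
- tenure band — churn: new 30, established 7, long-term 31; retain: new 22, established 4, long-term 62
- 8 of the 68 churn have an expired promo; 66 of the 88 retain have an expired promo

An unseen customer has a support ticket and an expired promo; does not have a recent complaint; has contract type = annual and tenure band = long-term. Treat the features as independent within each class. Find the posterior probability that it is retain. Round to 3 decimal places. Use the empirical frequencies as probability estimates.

0.978

churn: (68/156) × (20/68) × (5/68) × (44/68) × (31/68) × (8/68) ≈ 0.000327148
retain: (88/156) × (26/88) × (35/88) × (36/88) × (62/88) × (66/88) ≈ 0.0143293
P(retain | x) = 0.0143293 / 0.014656448 ≈ 0.978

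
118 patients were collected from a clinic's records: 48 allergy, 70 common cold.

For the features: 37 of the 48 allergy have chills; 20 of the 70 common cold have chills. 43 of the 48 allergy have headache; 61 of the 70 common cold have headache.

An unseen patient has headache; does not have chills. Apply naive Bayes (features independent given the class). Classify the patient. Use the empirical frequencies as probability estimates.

allergy: (48/118) × (11/48) × (43/48) ≈ 0.0835099
common cold: (70/118) × (50/70) × (61/70) ≈ 0.369249
Highest score → common cold.

common cold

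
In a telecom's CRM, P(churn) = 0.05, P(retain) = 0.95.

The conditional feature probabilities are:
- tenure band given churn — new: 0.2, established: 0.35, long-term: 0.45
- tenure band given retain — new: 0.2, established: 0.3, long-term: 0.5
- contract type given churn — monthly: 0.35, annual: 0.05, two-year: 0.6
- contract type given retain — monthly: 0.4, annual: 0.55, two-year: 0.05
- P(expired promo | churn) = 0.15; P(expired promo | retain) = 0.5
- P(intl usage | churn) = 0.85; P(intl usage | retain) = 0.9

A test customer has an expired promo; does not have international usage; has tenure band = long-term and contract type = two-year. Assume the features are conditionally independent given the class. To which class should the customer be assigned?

retain

churn: 0.05 × 0.45 × 0.6 × 0.15 × (1−0.85) = 0.00030375
retain: 0.95 × 0.5 × 0.05 × 0.5 × (1−0.9) = 0.0011875
Highest score → retain.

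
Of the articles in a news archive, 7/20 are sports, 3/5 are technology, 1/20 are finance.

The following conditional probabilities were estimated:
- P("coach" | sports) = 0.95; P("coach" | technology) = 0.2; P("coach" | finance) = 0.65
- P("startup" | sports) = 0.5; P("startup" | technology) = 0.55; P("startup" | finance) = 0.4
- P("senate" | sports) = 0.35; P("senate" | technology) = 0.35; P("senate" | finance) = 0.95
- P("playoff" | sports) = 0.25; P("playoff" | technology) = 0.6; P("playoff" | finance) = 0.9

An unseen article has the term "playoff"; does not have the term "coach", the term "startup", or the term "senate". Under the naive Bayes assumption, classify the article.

sports: 0.35 × (1−0.95) × (1−0.5) × (1−0.35) × 0.25 = 0.001421875
technology: 0.6 × (1−0.2) × (1−0.55) × (1−0.35) × 0.6 = 0.08424
finance: 0.05 × (1−0.65) × (1−0.4) × (1−0.95) × 0.9 = 0.0004725
Highest score → technology.

technology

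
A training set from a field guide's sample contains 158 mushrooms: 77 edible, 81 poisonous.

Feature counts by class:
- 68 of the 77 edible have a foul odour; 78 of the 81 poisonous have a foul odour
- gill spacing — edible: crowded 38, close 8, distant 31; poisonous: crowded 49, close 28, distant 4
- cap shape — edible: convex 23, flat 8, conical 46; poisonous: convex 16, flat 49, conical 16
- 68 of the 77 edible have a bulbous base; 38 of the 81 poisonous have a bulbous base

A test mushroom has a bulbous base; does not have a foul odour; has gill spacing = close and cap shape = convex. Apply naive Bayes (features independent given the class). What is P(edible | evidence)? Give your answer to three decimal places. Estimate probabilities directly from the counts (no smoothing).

edible: (77/158) × (9/77) × (8/77) × (23/77) × (68/77) ≈ 0.00156113
poisonous: (81/158) × (3/81) × (28/81) × (16/81) × (38/81) ≈ 0.000608234
P(edible | x) = 0.00156113 / 0.002169364 ≈ 0.720

0.720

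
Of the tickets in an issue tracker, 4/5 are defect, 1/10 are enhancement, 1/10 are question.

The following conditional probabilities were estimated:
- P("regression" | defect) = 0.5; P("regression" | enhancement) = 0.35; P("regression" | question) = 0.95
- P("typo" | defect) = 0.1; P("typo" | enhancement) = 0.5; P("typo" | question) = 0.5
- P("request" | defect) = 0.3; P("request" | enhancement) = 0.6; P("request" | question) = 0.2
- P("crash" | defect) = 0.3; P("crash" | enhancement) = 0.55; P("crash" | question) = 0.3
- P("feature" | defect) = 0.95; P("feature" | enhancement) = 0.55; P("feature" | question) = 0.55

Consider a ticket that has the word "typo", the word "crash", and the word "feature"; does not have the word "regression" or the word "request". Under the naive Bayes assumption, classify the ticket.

defect

defect: 0.8 × (1−0.5) × 0.1 × (1−0.3) × 0.3 × 0.95 = 0.00798
enhancement: 0.1 × (1−0.35) × 0.5 × (1−0.6) × 0.55 × 0.55 = 0.0039325
question: 0.1 × (1−0.95) × 0.5 × (1−0.2) × 0.3 × 0.55 = 0.00033
Highest score → defect.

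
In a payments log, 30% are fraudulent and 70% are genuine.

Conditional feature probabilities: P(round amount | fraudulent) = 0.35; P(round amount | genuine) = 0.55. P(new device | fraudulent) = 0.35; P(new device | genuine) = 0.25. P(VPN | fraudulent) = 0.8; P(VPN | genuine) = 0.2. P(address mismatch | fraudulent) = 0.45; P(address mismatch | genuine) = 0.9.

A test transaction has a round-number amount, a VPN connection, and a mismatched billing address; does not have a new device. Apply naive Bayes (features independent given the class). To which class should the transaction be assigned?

fraudulent: 0.3 × 0.35 × (1−0.35) × 0.8 × 0.45 = 0.02457
genuine: 0.7 × 0.55 × (1−0.25) × 0.2 × 0.9 = 0.051975
Highest score → genuine.

genuine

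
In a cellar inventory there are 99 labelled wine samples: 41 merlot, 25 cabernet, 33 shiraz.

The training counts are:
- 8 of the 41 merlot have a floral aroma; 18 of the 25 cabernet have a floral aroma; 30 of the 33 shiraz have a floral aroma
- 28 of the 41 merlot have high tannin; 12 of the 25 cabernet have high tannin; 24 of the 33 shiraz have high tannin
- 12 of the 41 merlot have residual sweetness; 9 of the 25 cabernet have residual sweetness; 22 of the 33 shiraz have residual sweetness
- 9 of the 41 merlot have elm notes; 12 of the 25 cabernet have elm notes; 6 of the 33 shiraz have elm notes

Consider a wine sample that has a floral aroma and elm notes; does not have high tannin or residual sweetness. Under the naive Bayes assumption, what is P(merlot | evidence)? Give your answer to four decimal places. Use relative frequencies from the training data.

0.1046

merlot: (41/99) × (8/41) × (13/41) × (29/41) × (9/41) ≈ 0.0039782
cabernet: (25/99) × (18/25) × (13/25) × (16/25) × (12/25) ≈ 0.0290444
shiraz: (33/99) × (30/33) × (9/33) × (11/33) × (6/33) ≈ 0.00500877
P(merlot | x) = 0.0039782 / 0.03803137 ≈ 0.1046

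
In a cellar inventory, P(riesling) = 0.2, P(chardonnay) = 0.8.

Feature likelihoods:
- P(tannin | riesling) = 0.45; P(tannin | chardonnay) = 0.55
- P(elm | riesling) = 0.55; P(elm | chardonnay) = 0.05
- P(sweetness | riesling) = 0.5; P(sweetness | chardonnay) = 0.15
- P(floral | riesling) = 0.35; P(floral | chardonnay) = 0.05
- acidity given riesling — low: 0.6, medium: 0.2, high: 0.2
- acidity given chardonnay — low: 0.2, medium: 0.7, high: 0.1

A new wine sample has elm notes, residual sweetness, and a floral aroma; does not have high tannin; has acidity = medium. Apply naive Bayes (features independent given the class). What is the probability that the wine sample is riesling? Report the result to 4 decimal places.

riesling: 0.2 × (1−0.45) × 0.55 × 0.5 × 0.35 × 0.2 = 0.0021175
chardonnay: 0.8 × (1−0.55) × 0.05 × 0.15 × 0.05 × 0.7 = 0.0000945
P(riesling | x) = 0.0021175 / 0.002212 ≈ 0.9573

0.9573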